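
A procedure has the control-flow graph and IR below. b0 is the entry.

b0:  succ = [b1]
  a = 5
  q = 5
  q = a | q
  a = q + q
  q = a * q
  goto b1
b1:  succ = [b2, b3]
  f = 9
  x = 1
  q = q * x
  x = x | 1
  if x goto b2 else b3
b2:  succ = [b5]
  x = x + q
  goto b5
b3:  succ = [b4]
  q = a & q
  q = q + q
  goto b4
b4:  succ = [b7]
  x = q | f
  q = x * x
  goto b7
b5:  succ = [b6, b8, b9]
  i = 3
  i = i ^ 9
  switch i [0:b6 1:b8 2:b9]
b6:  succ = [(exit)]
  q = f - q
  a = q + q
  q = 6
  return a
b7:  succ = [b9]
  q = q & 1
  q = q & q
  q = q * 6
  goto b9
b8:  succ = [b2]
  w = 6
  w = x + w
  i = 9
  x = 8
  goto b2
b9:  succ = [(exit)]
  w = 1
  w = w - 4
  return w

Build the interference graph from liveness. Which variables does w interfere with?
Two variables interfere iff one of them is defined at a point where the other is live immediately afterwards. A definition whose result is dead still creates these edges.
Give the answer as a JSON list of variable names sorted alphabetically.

def/use:
  b0: {a,q} / ∅
  b1: {f,q,x} / {q}
  b2: {x} / {q,x}
  b3: {q} / {a,q}
  b4: {q,x} / {f,q}
  b5: {i} / ∅
  b6: {a,q} / {f,q}
  b7: {q} / {q}
  b8: {i,w,x} / {x}
  b9: {w} / ∅

Live sets:
  b0: in=∅ out={a,q}
  b1: in={a,q} out={a,f,q,x}
  b2: in={f,q,x} out={f,q,x}
  b3: in={a,f,q} out={f,q}
  b4: in={f,q} out={q}
  b5: in={f,q,x} out={f,q,x}
  b6: in={f,q} out=∅
  b7: in={q} out=∅
  b8: in={f,q,x} out={f,q,x}
  b9: in=∅ out=∅

Interference:
  a — {f,q,x}
  f — {a,i,q,w,x}
  i — {f,q,x}
  q — {a,f,i,w,x}
  w — {f,q,x}
  x — {a,f,i,q,w}

N(w) = ["f", "q", "x"]

Answer: ["f", "q", "x"]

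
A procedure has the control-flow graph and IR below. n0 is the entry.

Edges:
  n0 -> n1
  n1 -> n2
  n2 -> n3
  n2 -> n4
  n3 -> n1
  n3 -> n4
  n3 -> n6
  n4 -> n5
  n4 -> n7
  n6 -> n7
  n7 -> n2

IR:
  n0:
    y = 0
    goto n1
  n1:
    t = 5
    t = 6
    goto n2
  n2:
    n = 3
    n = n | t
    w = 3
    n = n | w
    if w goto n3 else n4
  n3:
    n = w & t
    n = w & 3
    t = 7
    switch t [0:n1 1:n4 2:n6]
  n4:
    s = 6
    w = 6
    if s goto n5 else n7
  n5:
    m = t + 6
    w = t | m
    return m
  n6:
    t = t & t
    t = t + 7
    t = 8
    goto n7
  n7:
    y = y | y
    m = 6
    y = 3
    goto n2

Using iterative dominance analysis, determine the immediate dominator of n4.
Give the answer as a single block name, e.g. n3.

Answer: n2

Derivation:
idom tree: n1←n0 n2←n1 n3←n2 n4←n2 n5←n4 n6←n3 n7←n2
Join-block Dom:
  n1: preds {n0,n3}: {n0} ∩ {n0,n1,n2,n3} = {n0}; idom=n0
  n2: preds {n1,n7}: {n0,n1} ∩ {n0,n1,n2,n7} = {n0,n1}; idom=n1
  n4: preds {n2,n3}: {n0,n1,n2} ∩ {n0,n1,n2,n3} = {n0,n1,n2}; idom=n2
  n7: preds {n4,n6}: {n0,n1,n2,n4} ∩ {n0,n1,n2,n3,n6} = {n0,n1,n2}; idom=n2

idom(n4) = n2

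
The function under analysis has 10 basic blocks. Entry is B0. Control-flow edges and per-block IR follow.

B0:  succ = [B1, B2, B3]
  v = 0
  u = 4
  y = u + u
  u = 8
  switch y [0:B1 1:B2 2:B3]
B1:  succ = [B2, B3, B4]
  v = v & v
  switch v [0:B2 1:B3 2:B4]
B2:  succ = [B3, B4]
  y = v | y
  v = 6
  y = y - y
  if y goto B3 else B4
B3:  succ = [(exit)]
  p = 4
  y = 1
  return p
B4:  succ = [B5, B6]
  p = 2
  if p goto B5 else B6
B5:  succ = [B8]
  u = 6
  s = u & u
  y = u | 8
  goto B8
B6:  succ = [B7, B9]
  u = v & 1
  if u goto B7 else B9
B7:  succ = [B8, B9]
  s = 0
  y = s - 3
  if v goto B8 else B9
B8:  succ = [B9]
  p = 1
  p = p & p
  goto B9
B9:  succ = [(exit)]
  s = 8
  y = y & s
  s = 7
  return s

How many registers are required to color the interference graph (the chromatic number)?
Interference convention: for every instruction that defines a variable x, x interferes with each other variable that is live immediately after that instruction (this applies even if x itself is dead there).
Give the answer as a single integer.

Block summaries:
  B0: def={u,v,y} ue=∅
  B1: def={v} ue={v}
  B2: def={v,y} ue={v,y}
  B3: def={p,y} ue=∅
  B4: def={p} ue=∅
  B5: def={s,u,y} ue=∅
  B6: def={u} ue={v}
  B7: def={s,y} ue={v}
  B8: def={p} ue=∅
  B9: def={s,y} ue={y}

Backward fixpoint:
  live B0: ∅→{v,y}
  live B1: {v,y}→{v,y}
  live B2: {v,y}→{v,y}
  live B3: ∅→∅
  live B4: {v,y}→{v,y}
  live B5: ∅→{y}
  live B6: {v,y}→{v,y}
  live B7: {v}→{y}
  live B8: {y}→{y}
  live B9: {y}→∅

Interference:
  p↔{v,y}
  s↔{u,v,y}
  u↔{s,v,y}
  v↔{p,s,u,y}
  y↔{p,s,u,v}

Chromatic number:
  {s,u,v,y} pairwise interfere (4-clique) ⇒ χ ≥ 4
  assign p→c2 s→c2 u→c3 v→c0 y→c1 — no edge inside a register ⇒ χ ≤ 4
  χ = 4

Answer: 4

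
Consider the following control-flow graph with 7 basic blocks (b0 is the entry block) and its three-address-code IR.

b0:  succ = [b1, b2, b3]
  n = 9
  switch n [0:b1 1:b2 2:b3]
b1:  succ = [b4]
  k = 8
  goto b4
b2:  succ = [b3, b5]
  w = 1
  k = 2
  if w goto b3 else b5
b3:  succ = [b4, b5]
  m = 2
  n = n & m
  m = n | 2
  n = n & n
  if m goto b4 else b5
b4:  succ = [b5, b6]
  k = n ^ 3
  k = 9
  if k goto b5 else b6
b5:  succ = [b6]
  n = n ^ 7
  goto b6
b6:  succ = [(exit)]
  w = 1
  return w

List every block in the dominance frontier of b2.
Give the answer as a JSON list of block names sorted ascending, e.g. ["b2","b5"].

idom tree: b1←b0 b2←b0 b3←b0 b4←b0 b5←b0 b6←b0
Dom∩ at merges:
  b3: preds {b0,b2}: {b0} ∩ {b0,b2} = {b0}; idom=b0
  b4: preds {b1,b3}: {b0,b1} ∩ {b0,b3} = {b0}; idom=b0
  b5: preds {b2,b3,b4}: {b0,b2} ∩ {b0,b3} ∩ {b0,b4} = {b0}; idom=b0
  b6: preds {b4,b5}: {b0,b4} ∩ {b0,b5} = {b0}; idom=b0

Frontier:
  b3←b0: walk · to b0
  b3←b2: walk b2 to b0
  b4←b1: walk b1 to b0
  b4←b3: walk b3 to b0
  b5←b2: walk b2 to b0
  b5←b3: walk b3 to b0
  b5←b4: walk b4 to b0
  b6←b4: walk b4 to b0
  b6←b5: walk b5 to b0
  b0 → ∅
  b1 → {b4}
  b2 → {b3,b5}
  b3 → {b4,b5}
  b4 → {b5,b6}
  b5 → {b6}
  b6 → ∅

DF(b2) = ["b3", "b5"]

Answer: ["b3", "b5"]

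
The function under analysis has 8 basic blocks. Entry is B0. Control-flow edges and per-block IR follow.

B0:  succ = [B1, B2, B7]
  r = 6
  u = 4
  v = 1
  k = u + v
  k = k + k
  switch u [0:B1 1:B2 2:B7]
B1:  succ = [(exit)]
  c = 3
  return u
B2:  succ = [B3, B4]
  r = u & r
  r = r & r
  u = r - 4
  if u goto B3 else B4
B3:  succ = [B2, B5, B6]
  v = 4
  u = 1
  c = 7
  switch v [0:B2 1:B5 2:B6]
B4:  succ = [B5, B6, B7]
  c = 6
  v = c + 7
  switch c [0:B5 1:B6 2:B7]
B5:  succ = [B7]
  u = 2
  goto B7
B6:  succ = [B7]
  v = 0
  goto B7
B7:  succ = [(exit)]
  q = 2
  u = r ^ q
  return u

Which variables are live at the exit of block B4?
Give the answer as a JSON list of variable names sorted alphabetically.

Answer: ["r"]

Working:
def/use:
  B0: def={k,r,u,v} ue=∅
  B1: def={c} ue={u}
  B2: def={r,u} ue={r,u}
  B3: def={c,u,v} ue=∅
  B4: def={c,v} ue=∅
  B5: def={u} ue=∅
  B6: def={v} ue=∅
  B7: def={q,u} ue={r}

Backward fixpoint:
  live B0: ∅→{r,u}
  live B1: {u}→∅
  live B2: {r,u}→{r}
  live B3: {r}→{r,u}
  live B4: {r}→{r}
  live B5: {r}→{r}
  live B6: {r}→{r}
  live B7: {r}→∅

live-out(B4) = ["r"]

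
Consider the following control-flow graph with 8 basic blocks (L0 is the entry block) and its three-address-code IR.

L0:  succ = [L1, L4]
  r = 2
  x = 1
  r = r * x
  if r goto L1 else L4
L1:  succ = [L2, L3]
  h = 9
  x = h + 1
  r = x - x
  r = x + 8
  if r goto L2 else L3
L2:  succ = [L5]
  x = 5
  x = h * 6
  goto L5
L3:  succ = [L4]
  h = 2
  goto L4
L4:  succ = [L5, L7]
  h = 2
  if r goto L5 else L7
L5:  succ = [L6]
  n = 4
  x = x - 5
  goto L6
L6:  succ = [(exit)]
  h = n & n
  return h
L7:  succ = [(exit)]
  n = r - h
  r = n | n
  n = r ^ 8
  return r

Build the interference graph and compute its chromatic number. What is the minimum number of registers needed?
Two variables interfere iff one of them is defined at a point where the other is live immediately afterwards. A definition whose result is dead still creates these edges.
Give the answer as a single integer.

Block summaries:
  L0 def {r,x} use ∅
  L1 def {h,r,x} use ∅
  L2 def {x} use {h}
  L3 def {h} use ∅
  L4 def {h} use {r}
  L5 def {n,x} use {x}
  L6 def {h} use {n}
  L7 def {n,r} use {h,r}

Live sets:
  live L0: ∅→{r,x}
  live L1: ∅→{h,r,x}
  live L2: {h}→{x}
  live L3: {r,x}→{r,x}
  live L4: {r,x}→{h,r,x}
  live L5: {x}→{n}
  live L6: {n}→∅
  live L7: {h,r}→∅

Interfere edges:
  h — {r,x}
  n — {r,x}
  r — {h,n,x}
  x — {h,n,r}

Colouring:
  {h,r,x} pairwise interfere (3-clique) ⇒ χ ≥ 3
  assign h→c2 n→c2 r→c0 x→c1 — no edge inside a register ⇒ χ ≤ 3
  χ = 3

Answer: 3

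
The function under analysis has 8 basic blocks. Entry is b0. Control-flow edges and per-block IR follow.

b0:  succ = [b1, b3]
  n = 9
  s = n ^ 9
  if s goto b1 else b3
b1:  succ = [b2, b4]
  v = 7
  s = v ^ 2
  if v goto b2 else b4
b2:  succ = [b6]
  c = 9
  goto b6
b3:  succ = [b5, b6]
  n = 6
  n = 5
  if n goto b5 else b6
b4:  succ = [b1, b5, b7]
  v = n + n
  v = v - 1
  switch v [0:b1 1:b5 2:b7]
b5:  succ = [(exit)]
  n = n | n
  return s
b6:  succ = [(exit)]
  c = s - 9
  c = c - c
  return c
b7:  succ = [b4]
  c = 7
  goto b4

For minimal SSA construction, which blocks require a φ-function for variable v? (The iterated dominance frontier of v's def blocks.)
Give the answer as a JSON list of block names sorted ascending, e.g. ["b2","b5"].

idom tree: b1←b0 b2←b1 b3←b0 b4←b1 b5←b0 b6←b0 b7←b4
Dom at joins:
  b1: preds {b0,b4}: {b0} ∩ {b0,b1,b4} = {b0}; idom=b0
  b4: preds {b1,b7}: {b0,b1} ∩ {b0,b1,b4,b7} = {b0,b1}; idom=b1
  b5: preds {b3,b4}: {b0,b3} ∩ {b0,b1,b4} = {b0}; idom=b0
  b6: preds {b2,b3}: {b0,b1,b2} ∩ {b0,b3} = {b0}; idom=b0

DF walk-up:
  b1←b0: walk · to b0
  b1←b4: walk b4→b1 to b0
  b4←b1: walk · to b1
  b4←b7: walk b7→b4 to b1
  b5←b3: walk b3 to b0
  b5←b4: walk b4→b1 to b0
  b6←b2: walk b2→b1 to b0
  b6←b3: walk b3 to b0
  DF(b0)=∅
  DF(b1)={b1,b5,b6}
  DF(b2)={b6}
  DF(b3)={b5,b6}
  DF(b4)={b1,b4,b5}
  DF(b5)=∅
  DF(b6)=∅
  DF(b7)={b4}

φ for v: defs {b1,b4}
  DF⁺ = {b1,b4,b5,b6}

Answer: ["b1", "b4", "b5", "b6"]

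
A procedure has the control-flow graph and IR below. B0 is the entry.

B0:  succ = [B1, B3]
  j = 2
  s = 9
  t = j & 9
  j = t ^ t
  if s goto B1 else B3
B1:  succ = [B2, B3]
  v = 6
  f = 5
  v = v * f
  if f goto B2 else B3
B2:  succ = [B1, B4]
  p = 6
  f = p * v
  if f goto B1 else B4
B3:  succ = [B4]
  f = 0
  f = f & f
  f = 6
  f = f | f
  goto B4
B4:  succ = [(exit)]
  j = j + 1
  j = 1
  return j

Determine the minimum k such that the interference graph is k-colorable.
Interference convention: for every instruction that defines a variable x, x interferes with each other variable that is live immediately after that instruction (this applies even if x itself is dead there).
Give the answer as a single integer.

Answer: 3

Working:
def/use:
  B0 def {j,s,t} use ∅
  B1 def {f,v} use ∅
  B2 def {f,p} use {v}
  B3 def {f} use ∅
  B4 def {j} use {j}

Liveness:
  live B0: ∅→{j}
  live B1: {j}→{j,v}
  live B2: {j,v}→{j}
  live B3: {j}→{j}
  live B4: {j}→∅

Conflict graph:
  f↔{j,v}
  j↔{f,p,s,v}
  p↔{j,v}
  s↔{j,t}
  t↔{s}
  v↔{f,j,p}

Colouring:
  {f,j,v} pairwise interfere (3-clique) ⇒ χ ≥ 3
  3-colouring: R0={j,t}  R1={s,v}  R2={f,p}
  χ = 3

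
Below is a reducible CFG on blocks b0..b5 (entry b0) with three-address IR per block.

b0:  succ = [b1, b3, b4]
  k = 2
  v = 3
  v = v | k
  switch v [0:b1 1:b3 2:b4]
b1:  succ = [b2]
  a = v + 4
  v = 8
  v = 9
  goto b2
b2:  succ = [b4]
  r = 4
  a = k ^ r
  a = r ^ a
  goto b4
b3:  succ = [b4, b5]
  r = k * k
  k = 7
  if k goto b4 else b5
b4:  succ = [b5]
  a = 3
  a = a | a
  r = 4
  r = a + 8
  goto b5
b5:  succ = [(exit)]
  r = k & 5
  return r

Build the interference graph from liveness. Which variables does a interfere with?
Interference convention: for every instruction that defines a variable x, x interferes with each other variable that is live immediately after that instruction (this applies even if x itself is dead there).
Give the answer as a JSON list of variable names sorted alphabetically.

Answer: ["k", "r"]

Analysis:
Per-block:
  b0: {k,v} / ∅
  b1: {a,v} / {v}
  b2: {a,r} / {k}
  b3: {k,r} / {k}
  b4: {a,r} / ∅
  b5: {r} / {k}

Backward fixpoint:
  live b0: ∅→{k,v}
  live b1: {k,v}→{k}
  live b2: {k}→{k}
  live b3: {k}→{k}
  live b4: {k}→{k}
  live b5: {k}→∅

Conflict graph:
  a: {k,r}
  k: {a,r,v}
  r: {a,k}
  v: {k}

N(a) = ["k", "r"]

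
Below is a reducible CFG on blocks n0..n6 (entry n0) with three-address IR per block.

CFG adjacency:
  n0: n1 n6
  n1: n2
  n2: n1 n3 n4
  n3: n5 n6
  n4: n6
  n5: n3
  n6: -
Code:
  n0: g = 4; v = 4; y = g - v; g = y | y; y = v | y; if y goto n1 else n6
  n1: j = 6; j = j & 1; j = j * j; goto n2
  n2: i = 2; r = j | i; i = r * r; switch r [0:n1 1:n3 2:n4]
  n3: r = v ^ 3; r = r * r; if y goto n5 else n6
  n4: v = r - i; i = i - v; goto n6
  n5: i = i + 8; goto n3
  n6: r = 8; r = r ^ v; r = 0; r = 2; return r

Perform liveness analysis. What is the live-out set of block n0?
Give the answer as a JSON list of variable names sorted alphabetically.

Answer: ["v", "y"]

Derivation:
Block summaries:
  n0 def {g,v,y} use ∅
  n1 def {j} use ∅
  n2 def {i,r} use {j}
  n3 def {r} use {v,y}
  n4 def {i,v} use {i,r}
  n5 def {i} use {i}
  n6 def {r} use {v}

Live sets:
  live n0: ∅→{v,y}
  live n1: {v,y}→{j,v,y}
  live n2: {j,v,y}→{i,r,v,y}
  live n3: {i,v,y}→{i,v,y}
  live n4: {i,r}→{v}
  live n5: {i,v,y}→{i,v,y}
  live n6: {v}→∅

live-out(n0) = ["v", "y"]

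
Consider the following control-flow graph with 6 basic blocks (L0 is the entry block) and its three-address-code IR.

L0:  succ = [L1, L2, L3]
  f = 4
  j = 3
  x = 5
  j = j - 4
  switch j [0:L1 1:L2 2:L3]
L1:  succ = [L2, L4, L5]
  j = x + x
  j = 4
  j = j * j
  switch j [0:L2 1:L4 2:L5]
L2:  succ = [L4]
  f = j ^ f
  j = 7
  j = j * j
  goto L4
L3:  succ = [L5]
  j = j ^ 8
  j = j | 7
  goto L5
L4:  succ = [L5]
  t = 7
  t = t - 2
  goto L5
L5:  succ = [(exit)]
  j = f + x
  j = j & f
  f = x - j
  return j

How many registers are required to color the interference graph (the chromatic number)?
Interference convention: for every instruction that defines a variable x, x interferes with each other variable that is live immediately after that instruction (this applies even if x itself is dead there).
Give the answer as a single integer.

Answer: 3

Derivation:
Per-block:
  L0: def={f,j,x} ue=∅
  L1: def={j} ue={x}
  L2: def={f,j} ue={f,j}
  L3: def={j} ue={j}
  L4: def={t} ue=∅
  L5: def={f,j} ue={f,x}

Live sets:
  L0 li=∅ lo={f,j,x}
  L1 li={f,x} lo={f,j,x}
  L2 li={f,j,x} lo={f,x}
  L3 li={f,j,x} lo={f,x}
  L4 li={f,x} lo={f,x}
  L5 li={f,x} lo=∅

Conflict graph:
  f — {j,t,x}
  j — {f,x}
  t — {f,x}
  x — {f,j,t}

Registers:
  clique {f,j,x} ⇒ need ≥ 3
  assign f→R0 j→R2 t→R2 x→R1 — no edge inside a register ⇒ χ ≤ 3
  χ = 3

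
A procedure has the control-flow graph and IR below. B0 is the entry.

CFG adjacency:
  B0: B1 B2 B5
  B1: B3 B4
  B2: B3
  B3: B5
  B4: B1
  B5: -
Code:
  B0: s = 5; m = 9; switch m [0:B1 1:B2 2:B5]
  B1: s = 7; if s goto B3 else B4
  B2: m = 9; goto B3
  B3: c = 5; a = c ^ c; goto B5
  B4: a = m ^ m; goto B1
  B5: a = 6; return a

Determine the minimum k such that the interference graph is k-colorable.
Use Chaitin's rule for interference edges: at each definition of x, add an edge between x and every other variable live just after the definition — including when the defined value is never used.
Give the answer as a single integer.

Block summaries:
  B0 def {m,s} use ∅
  B1 def {s} use ∅
  B2 def {m} use ∅
  B3 def {a,c} use ∅
  B4 def {a} use {m}
  B5 def {a} use ∅

Live sets:
  B0: in=∅ out={m}
  B1: in={m} out={m}
  B2: in=∅ out=∅
  B3: in=∅ out=∅
  B4: in={m} out={m}
  B5: in=∅ out=∅

Conflict graph:
  a: {m}
  c: ∅
  m: {a,s}
  s: {m}

Chromatic number:
  clique {a,m} ⇒ need ≥ 2
  2-colouring: R0={c,m}  R1={a,s}
  χ = 2

Answer: 2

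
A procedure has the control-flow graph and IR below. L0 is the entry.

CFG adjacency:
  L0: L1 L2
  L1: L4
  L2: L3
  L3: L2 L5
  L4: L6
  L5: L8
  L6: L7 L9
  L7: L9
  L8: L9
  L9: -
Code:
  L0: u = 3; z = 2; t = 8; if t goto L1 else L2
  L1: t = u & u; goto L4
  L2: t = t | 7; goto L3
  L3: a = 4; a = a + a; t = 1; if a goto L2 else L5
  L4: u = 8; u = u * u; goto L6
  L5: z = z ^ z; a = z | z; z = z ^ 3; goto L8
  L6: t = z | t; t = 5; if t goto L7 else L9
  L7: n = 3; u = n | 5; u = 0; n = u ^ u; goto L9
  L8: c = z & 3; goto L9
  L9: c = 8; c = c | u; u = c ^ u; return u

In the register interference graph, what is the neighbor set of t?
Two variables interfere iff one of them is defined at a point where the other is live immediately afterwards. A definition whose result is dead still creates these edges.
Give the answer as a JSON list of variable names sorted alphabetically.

Per-block:
  L0 def {t,u,z} use ∅
  L1 def {t} use {u}
  L2 def {t} use {t}
  L3 def {a,t} use ∅
  L4 def {u} use ∅
  L5 def {a,z} use {z}
  L6 def {t} use {t,z}
  L7 def {n,u} use ∅
  L8 def {c} use {z}
  L9 def {c,u} use {u}

Live sets:
  live L0: ∅→{t,u,z}
  live L1: {u,z}→{t,z}
  live L2: {t,u,z}→{u,z}
  live L3: {u,z}→{t,u,z}
  live L4: {t,z}→{t,u,z}
  live L5: {u,z}→{u,z}
  live L6: {t,u,z}→{u}
  live L7: ∅→{u}
  live L8: {u,z}→{u}
  live L9: {u}→∅

Interfere edges:
  a — {t,u,z}
  c — {u}
  n — {u}
  t — {a,u,z}
  u — {a,c,n,t,z}
  z — {a,t,u}

N(t) = ["a", "u", "z"]

Answer: ["a", "u", "z"]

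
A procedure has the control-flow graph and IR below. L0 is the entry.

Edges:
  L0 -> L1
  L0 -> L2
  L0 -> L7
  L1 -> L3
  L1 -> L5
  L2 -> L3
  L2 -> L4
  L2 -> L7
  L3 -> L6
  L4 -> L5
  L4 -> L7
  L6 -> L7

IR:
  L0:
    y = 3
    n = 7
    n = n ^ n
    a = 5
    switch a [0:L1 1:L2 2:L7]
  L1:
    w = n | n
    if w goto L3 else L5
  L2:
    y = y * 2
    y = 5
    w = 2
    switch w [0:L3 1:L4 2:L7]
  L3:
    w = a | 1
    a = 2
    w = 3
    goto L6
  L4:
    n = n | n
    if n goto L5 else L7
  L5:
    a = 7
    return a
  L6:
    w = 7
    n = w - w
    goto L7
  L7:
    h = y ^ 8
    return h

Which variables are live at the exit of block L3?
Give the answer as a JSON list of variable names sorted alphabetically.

Block summaries:
  L0: def={a,n,y} ue=∅
  L1: def={w} ue={n}
  L2: def={w,y} ue={y}
  L3: def={a,w} ue={a}
  L4: def={n} ue={n}
  L5: def={a} ue=∅
  L6: def={n,w} ue=∅
  L7: def={h} ue={y}

Liveness:
  L0 li=∅ lo={a,n,y}
  L1 li={a,n,y} lo={a,y}
  L2 li={a,n,y} lo={a,n,y}
  L3 li={a,y} lo={y}
  L4 li={n,y} lo={y}
  L5 li=∅ lo=∅
  L6 li={y} lo={y}
  L7 li={y} lo=∅

live-out(L3) = ["y"]

Answer: ["y"]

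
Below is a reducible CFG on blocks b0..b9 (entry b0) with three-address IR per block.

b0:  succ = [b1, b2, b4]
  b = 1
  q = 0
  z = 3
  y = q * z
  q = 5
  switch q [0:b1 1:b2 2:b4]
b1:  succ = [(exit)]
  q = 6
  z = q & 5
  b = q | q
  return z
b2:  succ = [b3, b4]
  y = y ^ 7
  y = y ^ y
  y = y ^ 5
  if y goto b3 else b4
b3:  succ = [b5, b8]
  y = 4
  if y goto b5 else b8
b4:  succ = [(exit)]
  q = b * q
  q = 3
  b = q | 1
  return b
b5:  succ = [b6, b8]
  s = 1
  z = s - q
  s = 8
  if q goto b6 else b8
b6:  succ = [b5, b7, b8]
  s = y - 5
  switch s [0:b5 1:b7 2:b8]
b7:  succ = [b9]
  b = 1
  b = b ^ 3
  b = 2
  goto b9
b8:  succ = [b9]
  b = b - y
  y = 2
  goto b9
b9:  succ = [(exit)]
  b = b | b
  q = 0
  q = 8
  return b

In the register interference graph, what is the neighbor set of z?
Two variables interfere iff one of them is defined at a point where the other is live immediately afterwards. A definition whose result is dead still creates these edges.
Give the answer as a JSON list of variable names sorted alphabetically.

Per-block:
  b0: {b,q,y,z} / ∅
  b1: {b,q,z} / ∅
  b2: {y} / {y}
  b3: {y} / ∅
  b4: {b,q} / {b,q}
  b5: {s,z} / {q}
  b6: {s} / {y}
  b7: {b} / ∅
  b8: {b,y} / {b,y}
  b9: {b,q} / {b}

Liveness:
  b0 li=∅ lo={b,q,y}
  b1 li=∅ lo=∅
  b2 li={b,q,y} lo={b,q}
  b3 li={b,q} lo={b,q,y}
  b4 li={b,q} lo=∅
  b5 li={b,q,y} lo={b,q,y}
  b6 li={b,q,y} lo={b,q,y}
  b7 li=∅ lo={b}
  b8 li={b,y} lo={b}
  b9 li={b} lo=∅

Interference:
  b — {q,s,y,z}
  q — {b,s,y,z}
  s — {b,q,y}
  y — {b,q,s,z}
  z — {b,q,y}

N(z) = ["b", "q", "y"]

Answer: ["b", "q", "y"]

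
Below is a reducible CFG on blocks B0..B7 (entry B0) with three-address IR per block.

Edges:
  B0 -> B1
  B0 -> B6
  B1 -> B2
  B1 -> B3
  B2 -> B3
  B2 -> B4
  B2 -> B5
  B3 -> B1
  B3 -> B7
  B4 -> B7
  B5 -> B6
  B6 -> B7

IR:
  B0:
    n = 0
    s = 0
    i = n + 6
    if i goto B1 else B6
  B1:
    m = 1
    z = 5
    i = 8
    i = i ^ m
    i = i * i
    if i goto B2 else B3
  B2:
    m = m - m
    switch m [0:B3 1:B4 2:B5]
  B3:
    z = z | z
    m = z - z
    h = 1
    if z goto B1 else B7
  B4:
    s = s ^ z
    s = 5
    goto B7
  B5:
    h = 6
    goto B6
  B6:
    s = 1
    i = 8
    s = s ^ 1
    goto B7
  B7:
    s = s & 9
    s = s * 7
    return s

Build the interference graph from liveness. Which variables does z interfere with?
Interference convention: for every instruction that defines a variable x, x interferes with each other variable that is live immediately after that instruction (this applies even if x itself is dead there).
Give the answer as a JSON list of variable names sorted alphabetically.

Answer: ["h", "i", "m", "s"]

Working:
Per-block:
  B0: def={i,n,s} ue=∅
  B1: def={i,m,z} ue=∅
  B2: def={m} ue={m}
  B3: def={h,m,z} ue={z}
  B4: def={s} ue={s,z}
  B5: def={h} ue=∅
  B6: def={i,s} ue=∅
  B7: def={s} ue={s}

Live sets:
  live B0: ∅→{s}
  live B1: {s}→{m,s,z}
  live B2: {m,s,z}→{s,z}
  live B3: {s,z}→{s}
  live B4: {s,z}→{s}
  live B5: ∅→∅
  live B6: ∅→{s}
  live B7: {s}→∅

Interference:
  h: {s,z}
  i: {m,s,z}
  m: {i,s,z}
  n: {s}
  s: {h,i,m,n,z}
  z: {h,i,m,s}

N(z) = ["h", "i", "m", "s"]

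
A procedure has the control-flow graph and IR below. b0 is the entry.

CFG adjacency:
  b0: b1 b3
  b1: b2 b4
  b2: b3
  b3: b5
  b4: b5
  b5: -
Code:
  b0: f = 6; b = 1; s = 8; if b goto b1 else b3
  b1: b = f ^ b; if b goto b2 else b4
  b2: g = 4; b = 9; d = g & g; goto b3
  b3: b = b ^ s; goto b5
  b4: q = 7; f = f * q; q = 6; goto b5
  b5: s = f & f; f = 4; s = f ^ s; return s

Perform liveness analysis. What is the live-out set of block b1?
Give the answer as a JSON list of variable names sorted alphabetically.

Answer: ["f", "s"]

Derivation:
Block summaries:
  b0: def={b,f,s} ue=∅
  b1: def={b} ue={b,f}
  b2: def={b,d,g} ue=∅
  b3: def={b} ue={b,s}
  b4: def={f,q} ue={f}
  b5: def={f,s} ue={f}

Liveness:
  b0 li=∅ lo={b,f,s}
  b1 li={b,f,s} lo={f,s}
  b2 li={f,s} lo={b,f,s}
  b3 li={b,f,s} lo={f}
  b4 li={f} lo={f}
  b5 li={f} lo=∅

live-out(b1) = ["f", "s"]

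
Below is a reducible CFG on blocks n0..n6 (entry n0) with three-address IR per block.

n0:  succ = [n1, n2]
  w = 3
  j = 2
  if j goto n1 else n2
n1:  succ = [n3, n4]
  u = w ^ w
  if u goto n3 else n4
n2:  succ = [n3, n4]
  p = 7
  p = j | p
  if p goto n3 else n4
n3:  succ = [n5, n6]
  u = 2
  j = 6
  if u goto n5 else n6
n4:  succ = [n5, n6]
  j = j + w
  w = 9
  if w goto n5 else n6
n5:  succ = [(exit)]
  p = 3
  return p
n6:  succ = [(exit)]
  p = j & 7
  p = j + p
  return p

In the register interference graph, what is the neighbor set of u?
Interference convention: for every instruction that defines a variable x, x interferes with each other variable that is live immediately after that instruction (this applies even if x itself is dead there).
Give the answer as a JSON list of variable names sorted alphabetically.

Answer: ["j", "w"]

Derivation:
Block summaries:
  n0 def {j,w} use ∅
  n1 def {u} use {w}
  n2 def {p} use {j}
  n3 def {j,u} use ∅
  n4 def {j,w} use {j,w}
  n5 def {p} use ∅
  n6 def {p} use {j}

Liveness:
  n0: in=∅ out={j,w}
  n1: in={j,w} out={j,w}
  n2: in={j,w} out={j,w}
  n3: in=∅ out={j}
  n4: in={j,w} out={j}
  n5: in=∅ out=∅
  n6: in={j} out=∅

Interfere edges:
  j: {p,u,w}
  p: {j,w}
  u: {j,w}
  w: {j,p,u}

N(u) = ["j", "w"]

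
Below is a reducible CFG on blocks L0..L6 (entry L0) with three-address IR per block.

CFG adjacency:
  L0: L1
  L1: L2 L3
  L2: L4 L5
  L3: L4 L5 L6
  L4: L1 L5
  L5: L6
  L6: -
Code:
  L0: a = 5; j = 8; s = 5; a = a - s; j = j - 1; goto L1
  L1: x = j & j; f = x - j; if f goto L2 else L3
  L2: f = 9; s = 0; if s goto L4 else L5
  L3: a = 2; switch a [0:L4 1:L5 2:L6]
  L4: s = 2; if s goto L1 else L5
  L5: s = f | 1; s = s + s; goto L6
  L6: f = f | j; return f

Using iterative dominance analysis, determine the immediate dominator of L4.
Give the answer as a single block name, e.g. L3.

idom tree: L1←L0 L2←L1 L3←L1 L4←L1 L5←L1 L6←L1
Dom at joins:
  L1: preds {L0,L4}: {L0} ∩ {L0,L1,L4} = {L0}; idom=L0
  L4: preds {L2,L3}: {L0,L1,L2} ∩ {L0,L1,L3} = {L0,L1}; idom=L1
  L5: preds {L2,L3,L4}: {L0,L1,L2} ∩ {L0,L1,L3} ∩ {L0,L1,L4} = {L0,L1}; idom=L1
  L6: preds {L3,L5}: {L0,L1,L3} ∩ {L0,L1,L5} = {L0,L1}; idom=L1

idom(L4) = L1

Answer: L1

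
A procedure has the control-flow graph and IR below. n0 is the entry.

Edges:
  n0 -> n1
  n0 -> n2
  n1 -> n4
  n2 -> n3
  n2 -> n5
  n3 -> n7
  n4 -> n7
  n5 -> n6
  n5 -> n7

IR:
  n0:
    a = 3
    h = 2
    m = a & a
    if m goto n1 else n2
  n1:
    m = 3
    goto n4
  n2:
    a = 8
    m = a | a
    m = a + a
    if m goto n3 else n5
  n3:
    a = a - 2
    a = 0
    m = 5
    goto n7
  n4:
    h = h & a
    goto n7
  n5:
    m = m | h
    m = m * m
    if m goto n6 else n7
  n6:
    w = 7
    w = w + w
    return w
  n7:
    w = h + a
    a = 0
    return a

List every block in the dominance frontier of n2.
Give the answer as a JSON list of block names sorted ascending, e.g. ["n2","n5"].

idom tree: n1←n0 n2←n0 n3←n2 n4←n1 n5←n2 n6←n5 n7←n0
Dom at joins:
  n7: preds {n3,n4,n5}: {n0,n2,n3} ∩ {n0,n1,n4} ∩ {n0,n2,n5} = {n0}; idom=n0

DF derivation:
  n7←n3: walk n3→n2 to n0
  n7←n4: walk n4→n1 to n0
  n7←n5: walk n5→n2 to n0
  DF(n0)=∅
  DF(n1)={n7}
  DF(n2)={n7}
  DF(n3)={n7}
  DF(n4)={n7}
  DF(n5)={n7}
  DF(n6)=∅
  DF(n7)=∅

DF(n2) = ["n7"]

Answer: ["n7"]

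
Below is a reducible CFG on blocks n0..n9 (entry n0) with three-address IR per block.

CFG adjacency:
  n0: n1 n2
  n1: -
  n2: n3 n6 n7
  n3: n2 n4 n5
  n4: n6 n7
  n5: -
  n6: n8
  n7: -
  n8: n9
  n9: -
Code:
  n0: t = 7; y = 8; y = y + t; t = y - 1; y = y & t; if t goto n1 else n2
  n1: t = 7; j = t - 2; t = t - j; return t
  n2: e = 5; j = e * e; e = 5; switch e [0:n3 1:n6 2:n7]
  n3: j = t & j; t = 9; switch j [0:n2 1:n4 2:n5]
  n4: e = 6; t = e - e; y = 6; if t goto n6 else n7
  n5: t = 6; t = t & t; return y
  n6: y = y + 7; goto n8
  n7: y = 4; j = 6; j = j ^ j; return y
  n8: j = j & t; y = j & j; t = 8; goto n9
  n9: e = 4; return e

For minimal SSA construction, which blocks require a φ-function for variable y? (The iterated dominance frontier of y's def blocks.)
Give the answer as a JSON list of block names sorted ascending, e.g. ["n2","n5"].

idom tree: n1←n0 n2←n0 n3←n2 n4←n3 n5←n3 n6←n2 n7←n2 n8←n6 n9←n8
Dom∩ at merges:
  n2: preds {n0,n3}: {n0} ∩ {n0,n2,n3} = {n0}; idom=n0
  n6: preds {n2,n4}: {n0,n2} ∩ {n0,n2,n3,n4} = {n0,n2}; idom=n2
  n7: preds {n2,n4}: {n0,n2} ∩ {n0,n2,n3,n4} = {n0,n2}; idom=n2

DF walk-up:
  join n2 pred n0: · stop@n0
  join n2 pred n3: n3→n2 stop@n0
  join n6 pred n2: · stop@n2
  join n6 pred n4: n4→n3 stop@n2
  join n7 pred n2: · stop@n2
  join n7 pred n4: n4→n3 stop@n2
  DF(n0)=∅
  DF(n1)=∅
  DF(n2)={n2}
  DF(n3)={n2,n6,n7}
  DF(n4)={n6,n7}
  DF(n5)=∅
  DF(n6)=∅
  DF(n7)=∅
  DF(n8)=∅
  DF(n9)=∅

φ for y: defs {n0,n4,n6,n7,n8}
  DF⁺ = {n6,n7}

Answer: ["n6", "n7"]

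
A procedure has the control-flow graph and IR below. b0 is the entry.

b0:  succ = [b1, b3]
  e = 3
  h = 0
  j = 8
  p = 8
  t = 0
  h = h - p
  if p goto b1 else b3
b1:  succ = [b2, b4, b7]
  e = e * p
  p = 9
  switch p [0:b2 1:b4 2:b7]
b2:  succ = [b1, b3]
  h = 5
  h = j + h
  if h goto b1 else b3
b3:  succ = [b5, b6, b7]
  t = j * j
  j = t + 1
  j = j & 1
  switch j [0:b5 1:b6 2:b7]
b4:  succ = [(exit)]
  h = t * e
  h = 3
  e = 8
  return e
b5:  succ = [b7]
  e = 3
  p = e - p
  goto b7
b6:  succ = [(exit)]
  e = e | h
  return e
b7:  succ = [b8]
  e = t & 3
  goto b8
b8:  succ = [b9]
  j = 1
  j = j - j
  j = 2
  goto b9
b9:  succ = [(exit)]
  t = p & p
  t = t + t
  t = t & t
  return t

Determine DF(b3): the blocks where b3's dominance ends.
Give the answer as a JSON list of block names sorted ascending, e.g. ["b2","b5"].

idom tree: b1←b0 b2←b1 b3←b0 b4←b1 b5←b3 b6←b3 b7←b0 b8←b7 b9←b8
Join-block Dom:
  b1: preds {b0,b2}: {b0} ∩ {b0,b1,b2} = {b0}; idom=b0
  b3: preds {b0,b2}: {b0} ∩ {b0,b1,b2} = {b0}; idom=b0
  b7: preds {b1,b3,b5}: {b0,b1} ∩ {b0,b3} ∩ {b0,b3,b5} = {b0}; idom=b0

DF derivation:
  b1←b0: walk · to b0
  b1←b2: walk b2→b1 to b0
  b3←b0: walk · to b0
  b3←b2: walk b2→b1 to b0
  b7←b1: walk b1 to b0
  b7←b3: walk b3 to b0
  b7←b5: walk b5→b3 to b0
  DF(b0)=∅
  DF(b1)={b1,b3,b7}
  DF(b2)={b1,b3}
  DF(b3)={b7}
  DF(b4)=∅
  DF(b5)={b7}
  DF(b6)=∅
  DF(b7)=∅
  DF(b8)=∅
  DF(b9)=∅

DF(b3) = ["b7"]

Answer: ["b7"]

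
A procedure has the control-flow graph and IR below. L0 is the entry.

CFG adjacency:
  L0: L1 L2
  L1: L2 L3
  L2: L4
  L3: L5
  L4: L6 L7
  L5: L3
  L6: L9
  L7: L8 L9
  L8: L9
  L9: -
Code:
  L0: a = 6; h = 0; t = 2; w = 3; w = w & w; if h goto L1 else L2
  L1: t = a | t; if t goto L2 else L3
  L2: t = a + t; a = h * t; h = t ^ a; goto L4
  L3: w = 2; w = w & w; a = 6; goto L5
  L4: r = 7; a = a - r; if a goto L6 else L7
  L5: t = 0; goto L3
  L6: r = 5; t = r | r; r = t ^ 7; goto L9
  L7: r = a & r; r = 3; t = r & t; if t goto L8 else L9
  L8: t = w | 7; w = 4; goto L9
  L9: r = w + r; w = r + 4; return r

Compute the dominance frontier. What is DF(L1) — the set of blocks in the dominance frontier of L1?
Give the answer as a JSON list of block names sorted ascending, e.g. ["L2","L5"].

Answer: ["L2"]

Derivation:
idom tree: L1←L0 L2←L0 L3←L1 L4←L2 L5←L3 L6←L4 L7←L4 L8←L7 L9←L4
Dom∩ at merges:
  L2: preds {L0,L1}: {L0} ∩ {L0,L1} = {L0}; idom=L0
  L3: preds {L1,L5}: {L0,L1} ∩ {L0,L1,L3,L5} = {L0,L1}; idom=L1
  L9: preds {L6,L7,L8}: {L0,L2,L4,L6} ∩ {L0,L2,L4,L7} ∩ {L0,L2,L4,L7,L8} = {L0,L2,L4}; idom=L4

DF derivation:
  L2←L0: walk · to L0
  L2←L1: walk L1 to L0
  L3←L1: walk · to L1
  L3←L5: walk L5→L3 to L1
  L9←L6: walk L6 to L4
  L9←L7: walk L7 to L4
  L9←L8: walk L8→L7 to L4
  L0 → ∅
  L1 → {L2}
  L2 → ∅
  L3 → {L3}
  L4 → ∅
  L5 → {L3}
  L6 → {L9}
  L7 → {L9}
  L8 → {L9}
  L9 → ∅

DF(L1) = ["L2"]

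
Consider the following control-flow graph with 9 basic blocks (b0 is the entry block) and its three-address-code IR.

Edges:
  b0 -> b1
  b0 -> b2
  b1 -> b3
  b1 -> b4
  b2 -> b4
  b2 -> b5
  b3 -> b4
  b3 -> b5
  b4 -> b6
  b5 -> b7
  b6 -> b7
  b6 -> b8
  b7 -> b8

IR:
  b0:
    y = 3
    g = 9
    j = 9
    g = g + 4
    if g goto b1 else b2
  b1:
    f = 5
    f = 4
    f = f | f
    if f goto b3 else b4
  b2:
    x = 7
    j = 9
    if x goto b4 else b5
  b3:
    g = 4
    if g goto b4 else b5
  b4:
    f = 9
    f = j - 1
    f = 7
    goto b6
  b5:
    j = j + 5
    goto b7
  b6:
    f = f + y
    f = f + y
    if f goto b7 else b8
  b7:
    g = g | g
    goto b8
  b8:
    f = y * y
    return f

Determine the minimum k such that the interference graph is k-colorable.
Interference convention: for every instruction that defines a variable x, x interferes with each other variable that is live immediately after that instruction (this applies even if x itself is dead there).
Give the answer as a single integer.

Per-block:
  b0 def {g,j,y} use ∅
  b1 def {f} use ∅
  b2 def {j,x} use ∅
  b3 def {g} use ∅
  b4 def {f} use {j}
  b5 def {j} use {j}
  b6 def {f} use {f,y}
  b7 def {g} use {g}
  b8 def {f} use {y}

Live sets:
  b0 li=∅ lo={g,j,y}
  b1 li={g,j,y} lo={g,j,y}
  b2 li={g,y} lo={g,j,y}
  b3 li={j,y} lo={g,j,y}
  b4 li={g,j,y} lo={f,g,y}
  b5 li={g,j,y} lo={g,y}
  b6 li={f,g,y} lo={g,y}
  b7 li={g,y} lo={y}
  b8 li={y} lo=∅

Interference:
  f↔{g,j,y}
  g↔{f,j,x,y}
  j↔{f,g,x,y}
  x↔{g,j,y}
  y↔{f,g,j,x}

Colouring:
  lower bound: {f,g,j,y} mutually conflict ⇒ χ ≥ 4
  assign f→R3 g→R0 j→R1 x→R3 y→R2 — no edge inside a register ⇒ χ ≤ 4
  χ = 4

Answer: 4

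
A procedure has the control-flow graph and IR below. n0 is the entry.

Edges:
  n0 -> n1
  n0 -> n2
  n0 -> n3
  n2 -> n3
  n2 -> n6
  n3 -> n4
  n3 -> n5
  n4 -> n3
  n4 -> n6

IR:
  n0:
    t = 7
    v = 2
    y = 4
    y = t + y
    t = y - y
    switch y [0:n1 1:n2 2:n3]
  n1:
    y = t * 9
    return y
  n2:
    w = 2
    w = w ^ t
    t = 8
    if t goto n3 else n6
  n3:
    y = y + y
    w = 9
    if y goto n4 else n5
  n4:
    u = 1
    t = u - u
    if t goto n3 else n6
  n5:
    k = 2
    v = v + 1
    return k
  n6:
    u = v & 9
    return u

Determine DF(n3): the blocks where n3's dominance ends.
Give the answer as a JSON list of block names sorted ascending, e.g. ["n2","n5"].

Answer: ["n3", "n6"]

Analysis:
idom tree: n1←n0 n2←n0 n3←n0 n4←n3 n5←n3 n6←n0
Dom at joins:
  n3: preds {n0,n2,n4}: {n0} ∩ {n0,n2} ∩ {n0,n3,n4} = {n0}; idom=n0
  n6: preds {n2,n4}: {n0,n2} ∩ {n0,n3,n4} = {n0}; idom=n0

DF walk-up:
  n3←n0: walk · to n0
  n3←n2: walk n2 to n0
  n3←n4: walk n4→n3 to n0
  n6←n2: walk n2 to n0
  n6←n4: walk n4→n3 to n0
  DF(n0)=∅
  DF(n1)=∅
  DF(n2)={n3,n6}
  DF(n3)={n3,n6}
  DF(n4)={n3,n6}
  DF(n5)=∅
  DF(n6)=∅

DF(n3) = ["n3", "n6"]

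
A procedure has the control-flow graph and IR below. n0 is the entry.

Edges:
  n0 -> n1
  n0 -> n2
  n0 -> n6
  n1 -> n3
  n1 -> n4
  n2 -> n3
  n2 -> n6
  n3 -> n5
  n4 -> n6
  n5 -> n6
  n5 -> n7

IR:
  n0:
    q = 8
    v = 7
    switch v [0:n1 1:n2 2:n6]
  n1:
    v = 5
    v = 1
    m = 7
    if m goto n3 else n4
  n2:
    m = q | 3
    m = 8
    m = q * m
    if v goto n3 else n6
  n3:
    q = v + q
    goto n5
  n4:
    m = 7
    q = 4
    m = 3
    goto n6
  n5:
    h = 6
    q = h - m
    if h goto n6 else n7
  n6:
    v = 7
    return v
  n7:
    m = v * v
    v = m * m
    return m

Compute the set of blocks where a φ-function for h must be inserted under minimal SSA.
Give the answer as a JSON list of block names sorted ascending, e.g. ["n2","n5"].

Answer: ["n6"]

Working:
idom tree: n1←n0 n2←n0 n3←n0 n4←n1 n5←n3 n6←n0 n7←n5
Dom at joins:
  n3: preds {n1,n2}: {n0,n1} ∩ {n0,n2} = {n0}; idom=n0
  n6: preds {n0,n2,n4,n5}: {n0} ∩ {n0,n2} ∩ {n0,n1,n4} ∩ {n0,n3,n5} = {n0}; idom=n0

DF walk-up:
  join n3 pred n1: n1 stop@n0
  join n3 pred n2: n2 stop@n0
  join n6 pred n0: · stop@n0
  join n6 pred n2: n2 stop@n0
  join n6 pred n4: n4→n1 stop@n0
  join n6 pred n5: n5→n3 stop@n0
  n0 → ∅
  n1 → {n3,n6}
  n2 → {n3,n6}
  n3 → {n6}
  n4 → {n6}
  n5 → {n6}
  n6 → ∅
  n7 → ∅

φ for h: defs {n5}
  DF⁺ = {n6}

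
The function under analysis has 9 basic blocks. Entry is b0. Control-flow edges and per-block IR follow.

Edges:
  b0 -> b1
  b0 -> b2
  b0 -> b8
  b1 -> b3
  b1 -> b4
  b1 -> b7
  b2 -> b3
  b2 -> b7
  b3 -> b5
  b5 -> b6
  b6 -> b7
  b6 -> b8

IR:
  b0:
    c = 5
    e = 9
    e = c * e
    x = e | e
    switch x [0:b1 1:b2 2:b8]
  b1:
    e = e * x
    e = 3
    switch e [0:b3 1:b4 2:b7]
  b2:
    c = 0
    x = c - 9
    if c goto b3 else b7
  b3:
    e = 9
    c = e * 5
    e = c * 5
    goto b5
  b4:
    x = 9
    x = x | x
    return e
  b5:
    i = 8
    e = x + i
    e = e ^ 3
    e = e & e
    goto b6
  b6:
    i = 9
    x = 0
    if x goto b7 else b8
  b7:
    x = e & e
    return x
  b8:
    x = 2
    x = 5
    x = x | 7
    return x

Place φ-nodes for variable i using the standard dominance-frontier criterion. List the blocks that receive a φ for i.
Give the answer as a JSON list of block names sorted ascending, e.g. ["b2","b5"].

Answer: ["b7", "b8"]

Derivation:
idom tree: b1←b0 b2←b0 b3←b0 b4←b1 b5←b3 b6←b5 b7←b0 b8←b0
Join-block Dom:
  b3: preds {b1,b2}: {b0,b1} ∩ {b0,b2} = {b0}; idom=b0
  b7: preds {b1,b2,b6}: {b0,b1} ∩ {b0,b2} ∩ {b0,b3,b5,b6} = {b0}; idom=b0
  b8: preds {b0,b6}: {b0} ∩ {b0,b3,b5,b6} = {b0}; idom=b0

DF walk-up:
  join b3 pred b1: b1 stop@b0
  join b3 pred b2: b2 stop@b0
  join b7 pred b1: b1 stop@b0
  join b7 pred b2: b2 stop@b0
  join b7 pred b6: b6→b5→b3 stop@b0
  join b8 pred b0: · stop@b0
  join b8 pred b6: b6→b5→b3 stop@b0
  b0: DF=∅
  b1: DF={b3,b7}
  b2: DF={b3,b7}
  b3: DF={b7,b8}
  b4: DF=∅
  b5: DF={b7,b8}
  b6: DF={b7,b8}
  b7: DF=∅
  b8: DF=∅

φ for i: defs {b5,b6}
  DF⁺ = {b7,b8}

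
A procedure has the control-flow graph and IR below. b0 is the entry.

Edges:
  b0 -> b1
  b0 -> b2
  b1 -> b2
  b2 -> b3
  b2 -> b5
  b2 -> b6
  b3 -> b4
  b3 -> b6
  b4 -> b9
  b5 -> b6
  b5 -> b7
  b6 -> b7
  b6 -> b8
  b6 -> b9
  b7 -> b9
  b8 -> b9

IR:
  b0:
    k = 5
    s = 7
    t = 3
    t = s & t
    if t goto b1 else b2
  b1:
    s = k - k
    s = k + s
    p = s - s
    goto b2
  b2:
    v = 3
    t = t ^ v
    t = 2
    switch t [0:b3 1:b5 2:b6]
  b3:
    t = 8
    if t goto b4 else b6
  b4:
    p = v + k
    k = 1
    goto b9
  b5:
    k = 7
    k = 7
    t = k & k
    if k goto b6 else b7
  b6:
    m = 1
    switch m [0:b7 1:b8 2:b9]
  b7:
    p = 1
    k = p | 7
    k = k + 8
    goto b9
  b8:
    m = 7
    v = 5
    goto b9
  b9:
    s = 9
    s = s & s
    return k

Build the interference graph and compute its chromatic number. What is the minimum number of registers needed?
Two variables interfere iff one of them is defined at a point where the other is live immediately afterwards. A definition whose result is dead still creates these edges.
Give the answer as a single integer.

def/use:
  b0 def {k,s,t} use ∅
  b1 def {p,s} use {k}
  b2 def {t,v} use {t}
  b3 def {t} use ∅
  b4 def {k,p} use {k,v}
  b5 def {k,t} use ∅
  b6 def {m} use ∅
  b7 def {k,p} use ∅
  b8 def {m,v} use ∅
  b9 def {s} use {k}

Liveness:
  live b0: ∅→{k,t}
  live b1: {k,t}→{k,t}
  live b2: {k,t}→{k,v}
  live b3: {k,v}→{k,v}
  live b4: {k,v}→{k}
  live b5: ∅→{k}
  live b6: {k}→{k}
  live b7: ∅→{k}
  live b8: {k}→{k}
  live b9: {k}→∅

Interference:
  k↔{m,p,s,t,v}
  m↔{k}
  p↔{k,t}
  s↔{k,t}
  t↔{k,p,s,v}
  v↔{k,t}

Registers:
  lower bound: {k,p,t} mutually conflict ⇒ χ ≥ 3
  assign k→R0 m→R1 p→R2 s→R2 t→R1 v→R2 — no edge inside a register ⇒ χ ≤ 3
  χ = 3

Answer: 3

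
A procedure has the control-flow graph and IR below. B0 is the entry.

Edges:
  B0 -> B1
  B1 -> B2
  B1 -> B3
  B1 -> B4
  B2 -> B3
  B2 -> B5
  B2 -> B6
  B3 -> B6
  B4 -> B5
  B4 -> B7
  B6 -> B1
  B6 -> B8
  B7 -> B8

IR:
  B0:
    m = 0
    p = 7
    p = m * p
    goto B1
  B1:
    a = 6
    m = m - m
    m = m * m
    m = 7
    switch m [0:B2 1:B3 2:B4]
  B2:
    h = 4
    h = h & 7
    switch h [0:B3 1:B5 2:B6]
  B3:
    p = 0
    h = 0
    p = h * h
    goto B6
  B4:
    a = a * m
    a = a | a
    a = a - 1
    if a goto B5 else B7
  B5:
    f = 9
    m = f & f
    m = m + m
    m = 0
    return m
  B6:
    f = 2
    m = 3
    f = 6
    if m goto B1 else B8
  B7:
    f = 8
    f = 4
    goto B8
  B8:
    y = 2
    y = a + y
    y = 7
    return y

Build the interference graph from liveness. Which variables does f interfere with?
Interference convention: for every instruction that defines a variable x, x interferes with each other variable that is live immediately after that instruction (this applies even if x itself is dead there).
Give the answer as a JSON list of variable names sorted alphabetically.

Answer: ["a", "m"]

Analysis:
Per-block:
  B0 def {m,p} use ∅
  B1 def {a,m} use {m}
  B2 def {h} use ∅
  B3 def {h,p} use ∅
  B4 def {a} use {a,m}
  B5 def {f,m} use ∅
  B6 def {f,m} use ∅
  B7 def {f} use ∅
  B8 def {y} use {a}

Backward fixpoint:
  B0 li=∅ lo={m}
  B1 li={m} lo={a,m}
  B2 li={a} lo={a}
  B3 li={a} lo={a}
  B4 li={a,m} lo={a}
  B5 li=∅ lo=∅
  B6 li={a} lo={a,m}
  B7 li={a} lo={a}
  B8 li={a} lo=∅

Interference:
  a: {f,h,m,p,y}
  f: {a,m}
  h: {a}
  m: {a,f,p}
  p: {a,m}
  y: {a}

N(f) = ["a", "m"]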